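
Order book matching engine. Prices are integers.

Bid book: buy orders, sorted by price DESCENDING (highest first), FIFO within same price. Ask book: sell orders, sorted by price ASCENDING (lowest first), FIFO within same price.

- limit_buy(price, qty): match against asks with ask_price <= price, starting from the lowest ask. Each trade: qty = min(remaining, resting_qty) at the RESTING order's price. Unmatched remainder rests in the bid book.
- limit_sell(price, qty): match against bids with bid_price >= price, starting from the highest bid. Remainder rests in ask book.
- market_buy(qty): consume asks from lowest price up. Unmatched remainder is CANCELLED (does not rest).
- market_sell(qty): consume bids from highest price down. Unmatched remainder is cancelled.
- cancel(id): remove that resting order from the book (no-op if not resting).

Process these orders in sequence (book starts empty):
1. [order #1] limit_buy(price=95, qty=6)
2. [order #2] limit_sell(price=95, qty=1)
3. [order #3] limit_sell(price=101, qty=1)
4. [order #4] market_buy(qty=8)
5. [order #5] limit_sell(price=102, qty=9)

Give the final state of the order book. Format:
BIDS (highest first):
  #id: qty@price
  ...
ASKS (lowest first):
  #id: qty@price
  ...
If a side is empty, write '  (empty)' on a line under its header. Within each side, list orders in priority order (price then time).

Answer: BIDS (highest first):
  #1: 5@95
ASKS (lowest first):
  #5: 9@102

Derivation:
After op 1 [order #1] limit_buy(price=95, qty=6): fills=none; bids=[#1:6@95] asks=[-]
After op 2 [order #2] limit_sell(price=95, qty=1): fills=#1x#2:1@95; bids=[#1:5@95] asks=[-]
After op 3 [order #3] limit_sell(price=101, qty=1): fills=none; bids=[#1:5@95] asks=[#3:1@101]
After op 4 [order #4] market_buy(qty=8): fills=#4x#3:1@101; bids=[#1:5@95] asks=[-]
After op 5 [order #5] limit_sell(price=102, qty=9): fills=none; bids=[#1:5@95] asks=[#5:9@102]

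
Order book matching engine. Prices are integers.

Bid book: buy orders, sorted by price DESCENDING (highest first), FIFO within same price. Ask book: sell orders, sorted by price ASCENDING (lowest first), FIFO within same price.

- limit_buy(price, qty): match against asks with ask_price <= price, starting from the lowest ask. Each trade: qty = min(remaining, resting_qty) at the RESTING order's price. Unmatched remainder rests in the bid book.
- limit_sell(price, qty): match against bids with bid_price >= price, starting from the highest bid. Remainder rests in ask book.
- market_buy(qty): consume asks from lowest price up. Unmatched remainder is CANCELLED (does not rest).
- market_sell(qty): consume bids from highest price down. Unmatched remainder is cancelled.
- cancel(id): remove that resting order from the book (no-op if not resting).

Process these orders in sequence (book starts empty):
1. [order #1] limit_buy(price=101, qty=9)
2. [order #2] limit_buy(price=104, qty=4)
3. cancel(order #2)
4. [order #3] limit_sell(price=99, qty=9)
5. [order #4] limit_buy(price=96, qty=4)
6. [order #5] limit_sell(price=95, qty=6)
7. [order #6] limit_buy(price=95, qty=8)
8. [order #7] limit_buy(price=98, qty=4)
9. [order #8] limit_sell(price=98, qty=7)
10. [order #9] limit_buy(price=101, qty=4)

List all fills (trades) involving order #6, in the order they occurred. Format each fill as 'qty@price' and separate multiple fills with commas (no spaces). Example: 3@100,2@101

After op 1 [order #1] limit_buy(price=101, qty=9): fills=none; bids=[#1:9@101] asks=[-]
After op 2 [order #2] limit_buy(price=104, qty=4): fills=none; bids=[#2:4@104 #1:9@101] asks=[-]
After op 3 cancel(order #2): fills=none; bids=[#1:9@101] asks=[-]
After op 4 [order #3] limit_sell(price=99, qty=9): fills=#1x#3:9@101; bids=[-] asks=[-]
After op 5 [order #4] limit_buy(price=96, qty=4): fills=none; bids=[#4:4@96] asks=[-]
After op 6 [order #5] limit_sell(price=95, qty=6): fills=#4x#5:4@96; bids=[-] asks=[#5:2@95]
After op 7 [order #6] limit_buy(price=95, qty=8): fills=#6x#5:2@95; bids=[#6:6@95] asks=[-]
After op 8 [order #7] limit_buy(price=98, qty=4): fills=none; bids=[#7:4@98 #6:6@95] asks=[-]
After op 9 [order #8] limit_sell(price=98, qty=7): fills=#7x#8:4@98; bids=[#6:6@95] asks=[#8:3@98]
After op 10 [order #9] limit_buy(price=101, qty=4): fills=#9x#8:3@98; bids=[#9:1@101 #6:6@95] asks=[-]

Answer: 2@95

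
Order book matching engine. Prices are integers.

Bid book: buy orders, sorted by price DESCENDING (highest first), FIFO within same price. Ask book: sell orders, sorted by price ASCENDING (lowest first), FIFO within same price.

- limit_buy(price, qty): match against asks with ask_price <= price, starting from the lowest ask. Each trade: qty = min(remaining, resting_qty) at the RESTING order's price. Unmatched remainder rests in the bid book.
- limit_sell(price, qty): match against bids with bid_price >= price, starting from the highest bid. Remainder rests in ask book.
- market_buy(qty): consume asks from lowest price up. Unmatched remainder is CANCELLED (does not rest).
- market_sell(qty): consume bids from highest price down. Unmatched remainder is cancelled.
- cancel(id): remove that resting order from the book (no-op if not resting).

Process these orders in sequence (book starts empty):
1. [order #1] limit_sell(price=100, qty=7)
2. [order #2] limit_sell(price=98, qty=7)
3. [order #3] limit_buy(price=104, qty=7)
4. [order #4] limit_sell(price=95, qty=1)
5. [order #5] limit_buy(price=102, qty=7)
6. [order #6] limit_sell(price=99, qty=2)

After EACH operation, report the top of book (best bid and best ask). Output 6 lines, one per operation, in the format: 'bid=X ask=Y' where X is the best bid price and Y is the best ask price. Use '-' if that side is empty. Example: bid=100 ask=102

Answer: bid=- ask=100
bid=- ask=98
bid=- ask=100
bid=- ask=95
bid=- ask=100
bid=- ask=99

Derivation:
After op 1 [order #1] limit_sell(price=100, qty=7): fills=none; bids=[-] asks=[#1:7@100]
After op 2 [order #2] limit_sell(price=98, qty=7): fills=none; bids=[-] asks=[#2:7@98 #1:7@100]
After op 3 [order #3] limit_buy(price=104, qty=7): fills=#3x#2:7@98; bids=[-] asks=[#1:7@100]
After op 4 [order #4] limit_sell(price=95, qty=1): fills=none; bids=[-] asks=[#4:1@95 #1:7@100]
After op 5 [order #5] limit_buy(price=102, qty=7): fills=#5x#4:1@95 #5x#1:6@100; bids=[-] asks=[#1:1@100]
After op 6 [order #6] limit_sell(price=99, qty=2): fills=none; bids=[-] asks=[#6:2@99 #1:1@100]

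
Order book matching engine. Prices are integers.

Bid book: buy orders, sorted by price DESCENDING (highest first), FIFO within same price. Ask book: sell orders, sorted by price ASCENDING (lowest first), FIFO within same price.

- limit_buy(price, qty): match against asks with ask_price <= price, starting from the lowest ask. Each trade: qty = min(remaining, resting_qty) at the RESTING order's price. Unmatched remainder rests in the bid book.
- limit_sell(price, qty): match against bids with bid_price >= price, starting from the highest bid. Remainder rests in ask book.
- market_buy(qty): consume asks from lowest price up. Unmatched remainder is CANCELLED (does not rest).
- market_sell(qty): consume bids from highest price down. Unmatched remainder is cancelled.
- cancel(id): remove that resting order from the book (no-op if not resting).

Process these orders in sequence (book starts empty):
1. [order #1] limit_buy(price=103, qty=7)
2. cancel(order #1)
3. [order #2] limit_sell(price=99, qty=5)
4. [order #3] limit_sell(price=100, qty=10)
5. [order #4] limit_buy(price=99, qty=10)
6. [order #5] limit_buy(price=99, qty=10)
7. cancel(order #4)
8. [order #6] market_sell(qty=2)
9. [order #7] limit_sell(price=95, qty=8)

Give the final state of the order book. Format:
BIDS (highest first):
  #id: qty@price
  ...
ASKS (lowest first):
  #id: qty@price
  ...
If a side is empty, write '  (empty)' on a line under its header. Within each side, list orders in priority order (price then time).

Answer: BIDS (highest first):
  (empty)
ASKS (lowest first):
  #3: 10@100

Derivation:
After op 1 [order #1] limit_buy(price=103, qty=7): fills=none; bids=[#1:7@103] asks=[-]
After op 2 cancel(order #1): fills=none; bids=[-] asks=[-]
After op 3 [order #2] limit_sell(price=99, qty=5): fills=none; bids=[-] asks=[#2:5@99]
After op 4 [order #3] limit_sell(price=100, qty=10): fills=none; bids=[-] asks=[#2:5@99 #3:10@100]
After op 5 [order #4] limit_buy(price=99, qty=10): fills=#4x#2:5@99; bids=[#4:5@99] asks=[#3:10@100]
After op 6 [order #5] limit_buy(price=99, qty=10): fills=none; bids=[#4:5@99 #5:10@99] asks=[#3:10@100]
After op 7 cancel(order #4): fills=none; bids=[#5:10@99] asks=[#3:10@100]
After op 8 [order #6] market_sell(qty=2): fills=#5x#6:2@99; bids=[#5:8@99] asks=[#3:10@100]
After op 9 [order #7] limit_sell(price=95, qty=8): fills=#5x#7:8@99; bids=[-] asks=[#3:10@100]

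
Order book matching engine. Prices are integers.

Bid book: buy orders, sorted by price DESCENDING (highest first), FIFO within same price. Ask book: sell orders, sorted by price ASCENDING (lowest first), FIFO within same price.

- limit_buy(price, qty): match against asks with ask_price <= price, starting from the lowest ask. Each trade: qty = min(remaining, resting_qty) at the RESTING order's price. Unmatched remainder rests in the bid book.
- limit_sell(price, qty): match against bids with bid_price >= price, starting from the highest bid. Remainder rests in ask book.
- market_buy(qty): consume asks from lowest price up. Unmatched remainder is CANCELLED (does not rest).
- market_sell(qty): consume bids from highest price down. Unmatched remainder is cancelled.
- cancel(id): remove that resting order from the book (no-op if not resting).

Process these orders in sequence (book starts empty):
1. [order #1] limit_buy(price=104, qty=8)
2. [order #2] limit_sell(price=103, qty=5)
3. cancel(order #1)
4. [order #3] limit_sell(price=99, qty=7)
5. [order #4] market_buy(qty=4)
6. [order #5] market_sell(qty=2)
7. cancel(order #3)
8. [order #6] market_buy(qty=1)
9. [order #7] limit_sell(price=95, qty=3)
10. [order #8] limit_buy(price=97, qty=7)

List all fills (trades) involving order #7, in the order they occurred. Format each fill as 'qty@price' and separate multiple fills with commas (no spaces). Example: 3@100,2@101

Answer: 3@95

Derivation:
After op 1 [order #1] limit_buy(price=104, qty=8): fills=none; bids=[#1:8@104] asks=[-]
After op 2 [order #2] limit_sell(price=103, qty=5): fills=#1x#2:5@104; bids=[#1:3@104] asks=[-]
After op 3 cancel(order #1): fills=none; bids=[-] asks=[-]
After op 4 [order #3] limit_sell(price=99, qty=7): fills=none; bids=[-] asks=[#3:7@99]
After op 5 [order #4] market_buy(qty=4): fills=#4x#3:4@99; bids=[-] asks=[#3:3@99]
After op 6 [order #5] market_sell(qty=2): fills=none; bids=[-] asks=[#3:3@99]
After op 7 cancel(order #3): fills=none; bids=[-] asks=[-]
After op 8 [order #6] market_buy(qty=1): fills=none; bids=[-] asks=[-]
After op 9 [order #7] limit_sell(price=95, qty=3): fills=none; bids=[-] asks=[#7:3@95]
After op 10 [order #8] limit_buy(price=97, qty=7): fills=#8x#7:3@95; bids=[#8:4@97] asks=[-]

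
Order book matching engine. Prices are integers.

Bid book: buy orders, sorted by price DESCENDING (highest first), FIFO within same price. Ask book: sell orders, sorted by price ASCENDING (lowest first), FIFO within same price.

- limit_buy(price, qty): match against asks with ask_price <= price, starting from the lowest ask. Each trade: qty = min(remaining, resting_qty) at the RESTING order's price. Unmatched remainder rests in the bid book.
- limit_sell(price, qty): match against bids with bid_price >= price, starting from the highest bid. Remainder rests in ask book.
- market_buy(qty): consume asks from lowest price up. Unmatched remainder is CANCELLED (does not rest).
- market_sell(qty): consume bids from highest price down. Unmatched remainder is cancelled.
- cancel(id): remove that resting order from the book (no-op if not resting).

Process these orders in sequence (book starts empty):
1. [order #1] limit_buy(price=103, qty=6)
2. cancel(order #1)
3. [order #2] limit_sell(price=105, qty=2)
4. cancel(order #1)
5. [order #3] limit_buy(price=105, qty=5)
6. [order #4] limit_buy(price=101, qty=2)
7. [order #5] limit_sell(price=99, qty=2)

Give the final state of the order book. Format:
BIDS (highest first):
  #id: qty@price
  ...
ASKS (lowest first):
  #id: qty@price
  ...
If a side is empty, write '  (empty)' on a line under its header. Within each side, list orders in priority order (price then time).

Answer: BIDS (highest first):
  #3: 1@105
  #4: 2@101
ASKS (lowest first):
  (empty)

Derivation:
After op 1 [order #1] limit_buy(price=103, qty=6): fills=none; bids=[#1:6@103] asks=[-]
After op 2 cancel(order #1): fills=none; bids=[-] asks=[-]
After op 3 [order #2] limit_sell(price=105, qty=2): fills=none; bids=[-] asks=[#2:2@105]
After op 4 cancel(order #1): fills=none; bids=[-] asks=[#2:2@105]
After op 5 [order #3] limit_buy(price=105, qty=5): fills=#3x#2:2@105; bids=[#3:3@105] asks=[-]
After op 6 [order #4] limit_buy(price=101, qty=2): fills=none; bids=[#3:3@105 #4:2@101] asks=[-]
After op 7 [order #5] limit_sell(price=99, qty=2): fills=#3x#5:2@105; bids=[#3:1@105 #4:2@101] asks=[-]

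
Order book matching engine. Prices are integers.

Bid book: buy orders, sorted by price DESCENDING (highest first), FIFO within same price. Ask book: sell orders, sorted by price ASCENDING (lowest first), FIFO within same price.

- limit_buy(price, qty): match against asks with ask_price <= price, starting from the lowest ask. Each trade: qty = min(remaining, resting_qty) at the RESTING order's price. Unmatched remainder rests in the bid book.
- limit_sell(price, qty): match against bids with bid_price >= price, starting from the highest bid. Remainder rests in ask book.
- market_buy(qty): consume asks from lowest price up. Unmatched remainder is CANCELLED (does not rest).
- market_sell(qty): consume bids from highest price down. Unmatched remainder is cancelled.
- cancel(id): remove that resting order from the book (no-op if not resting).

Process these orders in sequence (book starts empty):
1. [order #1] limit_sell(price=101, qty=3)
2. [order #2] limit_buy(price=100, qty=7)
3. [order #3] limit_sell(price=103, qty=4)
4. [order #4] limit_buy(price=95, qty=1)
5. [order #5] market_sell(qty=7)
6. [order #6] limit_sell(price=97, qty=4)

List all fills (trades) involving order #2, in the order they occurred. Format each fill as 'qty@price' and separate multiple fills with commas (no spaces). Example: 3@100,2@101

After op 1 [order #1] limit_sell(price=101, qty=3): fills=none; bids=[-] asks=[#1:3@101]
After op 2 [order #2] limit_buy(price=100, qty=7): fills=none; bids=[#2:7@100] asks=[#1:3@101]
After op 3 [order #3] limit_sell(price=103, qty=4): fills=none; bids=[#2:7@100] asks=[#1:3@101 #3:4@103]
After op 4 [order #4] limit_buy(price=95, qty=1): fills=none; bids=[#2:7@100 #4:1@95] asks=[#1:3@101 #3:4@103]
After op 5 [order #5] market_sell(qty=7): fills=#2x#5:7@100; bids=[#4:1@95] asks=[#1:3@101 #3:4@103]
After op 6 [order #6] limit_sell(price=97, qty=4): fills=none; bids=[#4:1@95] asks=[#6:4@97 #1:3@101 #3:4@103]

Answer: 7@100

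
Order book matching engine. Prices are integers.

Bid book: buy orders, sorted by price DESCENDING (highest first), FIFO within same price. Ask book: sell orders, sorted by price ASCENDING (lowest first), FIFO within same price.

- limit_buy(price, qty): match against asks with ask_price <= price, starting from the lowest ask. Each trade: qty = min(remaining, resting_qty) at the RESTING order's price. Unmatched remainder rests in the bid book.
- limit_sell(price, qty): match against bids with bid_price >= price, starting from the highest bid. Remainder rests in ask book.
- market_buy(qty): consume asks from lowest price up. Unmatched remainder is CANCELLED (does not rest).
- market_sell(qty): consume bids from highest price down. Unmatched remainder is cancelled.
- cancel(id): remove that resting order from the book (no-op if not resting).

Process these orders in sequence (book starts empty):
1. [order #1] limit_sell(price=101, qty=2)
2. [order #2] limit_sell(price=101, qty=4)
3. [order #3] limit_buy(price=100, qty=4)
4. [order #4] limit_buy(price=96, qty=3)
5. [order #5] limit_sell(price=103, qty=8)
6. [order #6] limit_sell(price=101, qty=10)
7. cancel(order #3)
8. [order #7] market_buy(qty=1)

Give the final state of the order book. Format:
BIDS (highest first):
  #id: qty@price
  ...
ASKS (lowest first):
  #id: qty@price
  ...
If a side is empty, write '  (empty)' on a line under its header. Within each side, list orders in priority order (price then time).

After op 1 [order #1] limit_sell(price=101, qty=2): fills=none; bids=[-] asks=[#1:2@101]
After op 2 [order #2] limit_sell(price=101, qty=4): fills=none; bids=[-] asks=[#1:2@101 #2:4@101]
After op 3 [order #3] limit_buy(price=100, qty=4): fills=none; bids=[#3:4@100] asks=[#1:2@101 #2:4@101]
After op 4 [order #4] limit_buy(price=96, qty=3): fills=none; bids=[#3:4@100 #4:3@96] asks=[#1:2@101 #2:4@101]
After op 5 [order #5] limit_sell(price=103, qty=8): fills=none; bids=[#3:4@100 #4:3@96] asks=[#1:2@101 #2:4@101 #5:8@103]
After op 6 [order #6] limit_sell(price=101, qty=10): fills=none; bids=[#3:4@100 #4:3@96] asks=[#1:2@101 #2:4@101 #6:10@101 #5:8@103]
After op 7 cancel(order #3): fills=none; bids=[#4:3@96] asks=[#1:2@101 #2:4@101 #6:10@101 #5:8@103]
After op 8 [order #7] market_buy(qty=1): fills=#7x#1:1@101; bids=[#4:3@96] asks=[#1:1@101 #2:4@101 #6:10@101 #5:8@103]

Answer: BIDS (highest first):
  #4: 3@96
ASKS (lowest first):
  #1: 1@101
  #2: 4@101
  #6: 10@101
  #5: 8@103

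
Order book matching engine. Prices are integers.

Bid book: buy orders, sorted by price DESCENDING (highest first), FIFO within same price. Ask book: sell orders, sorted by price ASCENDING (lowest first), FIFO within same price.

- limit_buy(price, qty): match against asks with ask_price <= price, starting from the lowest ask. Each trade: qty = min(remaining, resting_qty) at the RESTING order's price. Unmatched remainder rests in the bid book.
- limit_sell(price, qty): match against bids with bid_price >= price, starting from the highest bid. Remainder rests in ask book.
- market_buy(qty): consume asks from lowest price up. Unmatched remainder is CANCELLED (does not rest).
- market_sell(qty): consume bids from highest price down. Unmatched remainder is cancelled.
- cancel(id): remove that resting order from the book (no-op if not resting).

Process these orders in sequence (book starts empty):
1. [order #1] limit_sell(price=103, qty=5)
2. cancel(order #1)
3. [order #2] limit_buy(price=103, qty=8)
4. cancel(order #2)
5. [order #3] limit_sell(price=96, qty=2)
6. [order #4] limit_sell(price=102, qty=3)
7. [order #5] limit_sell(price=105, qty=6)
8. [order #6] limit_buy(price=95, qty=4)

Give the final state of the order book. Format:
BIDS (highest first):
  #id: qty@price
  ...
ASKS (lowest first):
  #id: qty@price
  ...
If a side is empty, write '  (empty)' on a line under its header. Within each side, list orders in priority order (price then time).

After op 1 [order #1] limit_sell(price=103, qty=5): fills=none; bids=[-] asks=[#1:5@103]
After op 2 cancel(order #1): fills=none; bids=[-] asks=[-]
After op 3 [order #2] limit_buy(price=103, qty=8): fills=none; bids=[#2:8@103] asks=[-]
After op 4 cancel(order #2): fills=none; bids=[-] asks=[-]
After op 5 [order #3] limit_sell(price=96, qty=2): fills=none; bids=[-] asks=[#3:2@96]
After op 6 [order #4] limit_sell(price=102, qty=3): fills=none; bids=[-] asks=[#3:2@96 #4:3@102]
After op 7 [order #5] limit_sell(price=105, qty=6): fills=none; bids=[-] asks=[#3:2@96 #4:3@102 #5:6@105]
After op 8 [order #6] limit_buy(price=95, qty=4): fills=none; bids=[#6:4@95] asks=[#3:2@96 #4:3@102 #5:6@105]

Answer: BIDS (highest first):
  #6: 4@95
ASKS (lowest first):
  #3: 2@96
  #4: 3@102
  #5: 6@105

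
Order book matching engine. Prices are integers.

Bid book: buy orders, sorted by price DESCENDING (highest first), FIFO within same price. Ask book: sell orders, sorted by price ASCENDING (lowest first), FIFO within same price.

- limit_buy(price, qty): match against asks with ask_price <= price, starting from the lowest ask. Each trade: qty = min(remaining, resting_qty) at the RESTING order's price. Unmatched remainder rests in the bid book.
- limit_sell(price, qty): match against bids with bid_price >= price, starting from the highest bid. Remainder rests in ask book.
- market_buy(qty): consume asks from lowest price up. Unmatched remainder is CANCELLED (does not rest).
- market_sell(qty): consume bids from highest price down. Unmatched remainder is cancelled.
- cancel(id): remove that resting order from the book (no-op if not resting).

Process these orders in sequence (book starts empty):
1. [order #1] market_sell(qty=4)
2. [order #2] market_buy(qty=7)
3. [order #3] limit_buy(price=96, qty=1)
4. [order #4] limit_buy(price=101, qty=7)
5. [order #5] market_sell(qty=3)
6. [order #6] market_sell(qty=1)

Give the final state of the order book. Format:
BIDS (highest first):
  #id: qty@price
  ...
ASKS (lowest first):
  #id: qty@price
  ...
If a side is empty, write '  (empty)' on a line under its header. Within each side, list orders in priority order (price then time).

After op 1 [order #1] market_sell(qty=4): fills=none; bids=[-] asks=[-]
After op 2 [order #2] market_buy(qty=7): fills=none; bids=[-] asks=[-]
After op 3 [order #3] limit_buy(price=96, qty=1): fills=none; bids=[#3:1@96] asks=[-]
After op 4 [order #4] limit_buy(price=101, qty=7): fills=none; bids=[#4:7@101 #3:1@96] asks=[-]
After op 5 [order #5] market_sell(qty=3): fills=#4x#5:3@101; bids=[#4:4@101 #3:1@96] asks=[-]
After op 6 [order #6] market_sell(qty=1): fills=#4x#6:1@101; bids=[#4:3@101 #3:1@96] asks=[-]

Answer: BIDS (highest first):
  #4: 3@101
  #3: 1@96
ASKS (lowest first):
  (empty)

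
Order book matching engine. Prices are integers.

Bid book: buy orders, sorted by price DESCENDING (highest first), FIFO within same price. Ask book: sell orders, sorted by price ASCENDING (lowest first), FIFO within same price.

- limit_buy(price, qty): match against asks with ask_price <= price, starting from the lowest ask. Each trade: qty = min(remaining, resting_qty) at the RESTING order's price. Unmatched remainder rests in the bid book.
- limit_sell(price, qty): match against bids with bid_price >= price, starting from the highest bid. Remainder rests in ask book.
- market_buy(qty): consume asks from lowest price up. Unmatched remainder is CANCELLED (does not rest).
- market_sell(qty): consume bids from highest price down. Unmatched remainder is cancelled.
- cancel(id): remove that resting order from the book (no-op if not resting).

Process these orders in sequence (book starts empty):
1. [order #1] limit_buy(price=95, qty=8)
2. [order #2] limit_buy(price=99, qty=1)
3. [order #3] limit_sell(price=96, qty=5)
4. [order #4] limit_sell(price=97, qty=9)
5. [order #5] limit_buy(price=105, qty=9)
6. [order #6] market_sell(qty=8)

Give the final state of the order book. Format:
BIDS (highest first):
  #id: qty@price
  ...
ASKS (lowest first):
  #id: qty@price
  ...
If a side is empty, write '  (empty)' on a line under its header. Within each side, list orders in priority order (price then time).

Answer: BIDS (highest first):
  (empty)
ASKS (lowest first):
  #4: 4@97

Derivation:
After op 1 [order #1] limit_buy(price=95, qty=8): fills=none; bids=[#1:8@95] asks=[-]
After op 2 [order #2] limit_buy(price=99, qty=1): fills=none; bids=[#2:1@99 #1:8@95] asks=[-]
After op 3 [order #3] limit_sell(price=96, qty=5): fills=#2x#3:1@99; bids=[#1:8@95] asks=[#3:4@96]
After op 4 [order #4] limit_sell(price=97, qty=9): fills=none; bids=[#1:8@95] asks=[#3:4@96 #4:9@97]
After op 5 [order #5] limit_buy(price=105, qty=9): fills=#5x#3:4@96 #5x#4:5@97; bids=[#1:8@95] asks=[#4:4@97]
After op 6 [order #6] market_sell(qty=8): fills=#1x#6:8@95; bids=[-] asks=[#4:4@97]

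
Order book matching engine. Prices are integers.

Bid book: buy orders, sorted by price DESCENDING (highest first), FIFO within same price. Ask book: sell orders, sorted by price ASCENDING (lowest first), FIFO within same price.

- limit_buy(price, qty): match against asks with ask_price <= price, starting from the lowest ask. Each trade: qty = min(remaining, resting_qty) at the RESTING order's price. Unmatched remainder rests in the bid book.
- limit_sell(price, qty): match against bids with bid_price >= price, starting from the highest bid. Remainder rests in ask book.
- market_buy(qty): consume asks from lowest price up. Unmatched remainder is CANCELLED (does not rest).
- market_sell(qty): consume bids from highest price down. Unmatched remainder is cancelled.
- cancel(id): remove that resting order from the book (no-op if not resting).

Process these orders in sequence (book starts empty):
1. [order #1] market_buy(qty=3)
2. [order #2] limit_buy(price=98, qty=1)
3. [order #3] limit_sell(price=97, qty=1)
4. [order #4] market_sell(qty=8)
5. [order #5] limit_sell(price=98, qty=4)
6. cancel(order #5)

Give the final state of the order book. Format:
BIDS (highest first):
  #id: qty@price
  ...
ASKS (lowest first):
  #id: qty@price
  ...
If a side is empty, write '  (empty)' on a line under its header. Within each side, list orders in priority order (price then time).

After op 1 [order #1] market_buy(qty=3): fills=none; bids=[-] asks=[-]
After op 2 [order #2] limit_buy(price=98, qty=1): fills=none; bids=[#2:1@98] asks=[-]
After op 3 [order #3] limit_sell(price=97, qty=1): fills=#2x#3:1@98; bids=[-] asks=[-]
After op 4 [order #4] market_sell(qty=8): fills=none; bids=[-] asks=[-]
After op 5 [order #5] limit_sell(price=98, qty=4): fills=none; bids=[-] asks=[#5:4@98]
After op 6 cancel(order #5): fills=none; bids=[-] asks=[-]

Answer: BIDS (highest first):
  (empty)
ASKS (lowest first):
  (empty)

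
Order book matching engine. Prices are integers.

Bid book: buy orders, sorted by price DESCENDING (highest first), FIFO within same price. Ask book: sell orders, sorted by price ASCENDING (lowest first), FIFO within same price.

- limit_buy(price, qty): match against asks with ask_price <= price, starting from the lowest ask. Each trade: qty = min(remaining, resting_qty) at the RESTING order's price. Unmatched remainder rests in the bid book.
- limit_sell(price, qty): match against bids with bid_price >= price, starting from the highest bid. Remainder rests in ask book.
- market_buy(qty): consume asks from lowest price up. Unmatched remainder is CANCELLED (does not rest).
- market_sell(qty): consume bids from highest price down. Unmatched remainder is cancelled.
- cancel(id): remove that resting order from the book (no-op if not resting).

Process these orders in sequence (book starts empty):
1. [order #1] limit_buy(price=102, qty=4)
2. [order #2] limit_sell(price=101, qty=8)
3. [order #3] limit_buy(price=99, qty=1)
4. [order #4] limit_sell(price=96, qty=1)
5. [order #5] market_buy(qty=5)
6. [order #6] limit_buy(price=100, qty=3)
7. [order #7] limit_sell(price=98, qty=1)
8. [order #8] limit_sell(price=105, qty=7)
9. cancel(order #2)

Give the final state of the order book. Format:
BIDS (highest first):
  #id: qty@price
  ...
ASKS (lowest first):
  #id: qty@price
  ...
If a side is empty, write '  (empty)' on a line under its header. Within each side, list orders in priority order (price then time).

Answer: BIDS (highest first):
  #6: 2@100
ASKS (lowest first):
  #8: 7@105

Derivation:
After op 1 [order #1] limit_buy(price=102, qty=4): fills=none; bids=[#1:4@102] asks=[-]
After op 2 [order #2] limit_sell(price=101, qty=8): fills=#1x#2:4@102; bids=[-] asks=[#2:4@101]
After op 3 [order #3] limit_buy(price=99, qty=1): fills=none; bids=[#3:1@99] asks=[#2:4@101]
After op 4 [order #4] limit_sell(price=96, qty=1): fills=#3x#4:1@99; bids=[-] asks=[#2:4@101]
After op 5 [order #5] market_buy(qty=5): fills=#5x#2:4@101; bids=[-] asks=[-]
After op 6 [order #6] limit_buy(price=100, qty=3): fills=none; bids=[#6:3@100] asks=[-]
After op 7 [order #7] limit_sell(price=98, qty=1): fills=#6x#7:1@100; bids=[#6:2@100] asks=[-]
After op 8 [order #8] limit_sell(price=105, qty=7): fills=none; bids=[#6:2@100] asks=[#8:7@105]
After op 9 cancel(order #2): fills=none; bids=[#6:2@100] asks=[#8:7@105]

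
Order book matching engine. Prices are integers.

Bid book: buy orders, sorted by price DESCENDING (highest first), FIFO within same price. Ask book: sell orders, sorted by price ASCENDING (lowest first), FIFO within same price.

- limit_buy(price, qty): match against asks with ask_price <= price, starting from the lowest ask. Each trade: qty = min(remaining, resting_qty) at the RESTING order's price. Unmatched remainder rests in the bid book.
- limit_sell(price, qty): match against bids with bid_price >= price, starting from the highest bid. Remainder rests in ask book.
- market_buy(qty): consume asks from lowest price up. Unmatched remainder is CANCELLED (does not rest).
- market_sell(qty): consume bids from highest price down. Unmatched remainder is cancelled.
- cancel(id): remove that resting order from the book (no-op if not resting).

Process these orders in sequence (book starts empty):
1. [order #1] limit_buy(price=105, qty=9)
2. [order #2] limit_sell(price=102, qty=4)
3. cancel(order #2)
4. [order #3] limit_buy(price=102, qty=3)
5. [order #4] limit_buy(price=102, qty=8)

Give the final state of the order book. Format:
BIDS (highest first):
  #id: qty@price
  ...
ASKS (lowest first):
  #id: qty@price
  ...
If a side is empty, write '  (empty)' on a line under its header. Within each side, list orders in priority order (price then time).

Answer: BIDS (highest first):
  #1: 5@105
  #3: 3@102
  #4: 8@102
ASKS (lowest first):
  (empty)

Derivation:
After op 1 [order #1] limit_buy(price=105, qty=9): fills=none; bids=[#1:9@105] asks=[-]
After op 2 [order #2] limit_sell(price=102, qty=4): fills=#1x#2:4@105; bids=[#1:5@105] asks=[-]
After op 3 cancel(order #2): fills=none; bids=[#1:5@105] asks=[-]
After op 4 [order #3] limit_buy(price=102, qty=3): fills=none; bids=[#1:5@105 #3:3@102] asks=[-]
After op 5 [order #4] limit_buy(price=102, qty=8): fills=none; bids=[#1:5@105 #3:3@102 #4:8@102] asks=[-]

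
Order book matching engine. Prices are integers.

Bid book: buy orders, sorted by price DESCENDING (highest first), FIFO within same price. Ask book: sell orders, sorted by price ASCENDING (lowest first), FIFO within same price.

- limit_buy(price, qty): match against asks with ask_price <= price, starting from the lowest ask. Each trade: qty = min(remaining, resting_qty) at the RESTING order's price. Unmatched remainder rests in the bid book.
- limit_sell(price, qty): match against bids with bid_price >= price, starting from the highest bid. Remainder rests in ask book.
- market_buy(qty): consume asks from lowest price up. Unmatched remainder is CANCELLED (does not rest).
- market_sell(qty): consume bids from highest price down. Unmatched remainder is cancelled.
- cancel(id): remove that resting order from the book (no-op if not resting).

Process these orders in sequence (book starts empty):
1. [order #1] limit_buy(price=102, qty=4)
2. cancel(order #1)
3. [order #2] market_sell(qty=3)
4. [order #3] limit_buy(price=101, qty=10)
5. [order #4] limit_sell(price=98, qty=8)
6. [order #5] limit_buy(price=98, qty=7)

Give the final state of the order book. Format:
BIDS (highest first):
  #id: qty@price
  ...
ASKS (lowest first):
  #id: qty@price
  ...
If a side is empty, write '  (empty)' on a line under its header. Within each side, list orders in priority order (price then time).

After op 1 [order #1] limit_buy(price=102, qty=4): fills=none; bids=[#1:4@102] asks=[-]
After op 2 cancel(order #1): fills=none; bids=[-] asks=[-]
After op 3 [order #2] market_sell(qty=3): fills=none; bids=[-] asks=[-]
After op 4 [order #3] limit_buy(price=101, qty=10): fills=none; bids=[#3:10@101] asks=[-]
After op 5 [order #4] limit_sell(price=98, qty=8): fills=#3x#4:8@101; bids=[#3:2@101] asks=[-]
After op 6 [order #5] limit_buy(price=98, qty=7): fills=none; bids=[#3:2@101 #5:7@98] asks=[-]

Answer: BIDS (highest first):
  #3: 2@101
  #5: 7@98
ASKS (lowest first):
  (empty)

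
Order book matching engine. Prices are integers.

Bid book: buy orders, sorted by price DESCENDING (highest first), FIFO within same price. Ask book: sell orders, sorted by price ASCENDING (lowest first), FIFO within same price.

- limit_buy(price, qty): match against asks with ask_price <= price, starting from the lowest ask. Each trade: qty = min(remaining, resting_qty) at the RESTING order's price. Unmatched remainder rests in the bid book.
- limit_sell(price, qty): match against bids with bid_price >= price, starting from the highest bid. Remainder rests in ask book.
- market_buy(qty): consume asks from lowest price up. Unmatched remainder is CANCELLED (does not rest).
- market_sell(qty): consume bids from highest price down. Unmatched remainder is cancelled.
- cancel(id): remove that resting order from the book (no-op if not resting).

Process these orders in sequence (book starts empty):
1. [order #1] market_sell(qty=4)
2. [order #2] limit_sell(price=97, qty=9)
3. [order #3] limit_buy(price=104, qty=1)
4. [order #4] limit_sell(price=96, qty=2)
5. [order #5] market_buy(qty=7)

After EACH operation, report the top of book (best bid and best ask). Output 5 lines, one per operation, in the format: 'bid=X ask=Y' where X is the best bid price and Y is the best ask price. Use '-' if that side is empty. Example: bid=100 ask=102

After op 1 [order #1] market_sell(qty=4): fills=none; bids=[-] asks=[-]
After op 2 [order #2] limit_sell(price=97, qty=9): fills=none; bids=[-] asks=[#2:9@97]
After op 3 [order #3] limit_buy(price=104, qty=1): fills=#3x#2:1@97; bids=[-] asks=[#2:8@97]
After op 4 [order #4] limit_sell(price=96, qty=2): fills=none; bids=[-] asks=[#4:2@96 #2:8@97]
After op 5 [order #5] market_buy(qty=7): fills=#5x#4:2@96 #5x#2:5@97; bids=[-] asks=[#2:3@97]

Answer: bid=- ask=-
bid=- ask=97
bid=- ask=97
bid=- ask=96
bid=- ask=97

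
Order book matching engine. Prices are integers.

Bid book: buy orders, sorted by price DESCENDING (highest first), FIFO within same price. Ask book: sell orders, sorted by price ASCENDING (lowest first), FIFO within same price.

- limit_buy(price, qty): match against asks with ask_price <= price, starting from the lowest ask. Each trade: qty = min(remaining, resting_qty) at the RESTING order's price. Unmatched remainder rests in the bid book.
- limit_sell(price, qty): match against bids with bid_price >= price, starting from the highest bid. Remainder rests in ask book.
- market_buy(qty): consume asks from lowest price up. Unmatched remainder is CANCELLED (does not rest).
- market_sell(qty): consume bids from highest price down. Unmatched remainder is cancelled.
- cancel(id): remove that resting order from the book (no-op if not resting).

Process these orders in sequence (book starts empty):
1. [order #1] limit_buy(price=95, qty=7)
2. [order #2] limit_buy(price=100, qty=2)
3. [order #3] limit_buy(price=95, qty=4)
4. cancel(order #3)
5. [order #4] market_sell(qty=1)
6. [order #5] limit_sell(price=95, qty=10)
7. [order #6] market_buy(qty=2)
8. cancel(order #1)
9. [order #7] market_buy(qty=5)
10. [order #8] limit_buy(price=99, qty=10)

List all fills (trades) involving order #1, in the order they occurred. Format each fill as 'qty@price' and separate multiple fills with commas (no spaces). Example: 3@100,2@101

Answer: 7@95

Derivation:
After op 1 [order #1] limit_buy(price=95, qty=7): fills=none; bids=[#1:7@95] asks=[-]
After op 2 [order #2] limit_buy(price=100, qty=2): fills=none; bids=[#2:2@100 #1:7@95] asks=[-]
After op 3 [order #3] limit_buy(price=95, qty=4): fills=none; bids=[#2:2@100 #1:7@95 #3:4@95] asks=[-]
After op 4 cancel(order #3): fills=none; bids=[#2:2@100 #1:7@95] asks=[-]
After op 5 [order #4] market_sell(qty=1): fills=#2x#4:1@100; bids=[#2:1@100 #1:7@95] asks=[-]
After op 6 [order #5] limit_sell(price=95, qty=10): fills=#2x#5:1@100 #1x#5:7@95; bids=[-] asks=[#5:2@95]
After op 7 [order #6] market_buy(qty=2): fills=#6x#5:2@95; bids=[-] asks=[-]
After op 8 cancel(order #1): fills=none; bids=[-] asks=[-]
After op 9 [order #7] market_buy(qty=5): fills=none; bids=[-] asks=[-]
After op 10 [order #8] limit_buy(price=99, qty=10): fills=none; bids=[#8:10@99] asks=[-]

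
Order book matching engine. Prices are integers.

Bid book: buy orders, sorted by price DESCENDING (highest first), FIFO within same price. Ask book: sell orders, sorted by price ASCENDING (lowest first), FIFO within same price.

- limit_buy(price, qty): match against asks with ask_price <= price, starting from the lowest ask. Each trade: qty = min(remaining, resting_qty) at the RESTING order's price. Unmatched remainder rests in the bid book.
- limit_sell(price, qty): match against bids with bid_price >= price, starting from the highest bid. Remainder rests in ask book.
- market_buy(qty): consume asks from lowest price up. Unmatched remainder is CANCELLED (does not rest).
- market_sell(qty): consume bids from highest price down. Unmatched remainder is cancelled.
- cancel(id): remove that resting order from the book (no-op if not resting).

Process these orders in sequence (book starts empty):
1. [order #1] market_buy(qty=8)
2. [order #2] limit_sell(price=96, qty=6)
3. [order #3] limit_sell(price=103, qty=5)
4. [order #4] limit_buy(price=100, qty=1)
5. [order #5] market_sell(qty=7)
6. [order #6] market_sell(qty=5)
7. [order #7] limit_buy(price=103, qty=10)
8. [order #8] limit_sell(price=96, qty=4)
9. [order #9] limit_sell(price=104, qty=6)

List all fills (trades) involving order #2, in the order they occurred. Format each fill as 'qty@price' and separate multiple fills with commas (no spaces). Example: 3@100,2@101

Answer: 1@96,5@96

Derivation:
After op 1 [order #1] market_buy(qty=8): fills=none; bids=[-] asks=[-]
After op 2 [order #2] limit_sell(price=96, qty=6): fills=none; bids=[-] asks=[#2:6@96]
After op 3 [order #3] limit_sell(price=103, qty=5): fills=none; bids=[-] asks=[#2:6@96 #3:5@103]
After op 4 [order #4] limit_buy(price=100, qty=1): fills=#4x#2:1@96; bids=[-] asks=[#2:5@96 #3:5@103]
After op 5 [order #5] market_sell(qty=7): fills=none; bids=[-] asks=[#2:5@96 #3:5@103]
After op 6 [order #6] market_sell(qty=5): fills=none; bids=[-] asks=[#2:5@96 #3:5@103]
After op 7 [order #7] limit_buy(price=103, qty=10): fills=#7x#2:5@96 #7x#3:5@103; bids=[-] asks=[-]
After op 8 [order #8] limit_sell(price=96, qty=4): fills=none; bids=[-] asks=[#8:4@96]
After op 9 [order #9] limit_sell(price=104, qty=6): fills=none; bids=[-] asks=[#8:4@96 #9:6@104]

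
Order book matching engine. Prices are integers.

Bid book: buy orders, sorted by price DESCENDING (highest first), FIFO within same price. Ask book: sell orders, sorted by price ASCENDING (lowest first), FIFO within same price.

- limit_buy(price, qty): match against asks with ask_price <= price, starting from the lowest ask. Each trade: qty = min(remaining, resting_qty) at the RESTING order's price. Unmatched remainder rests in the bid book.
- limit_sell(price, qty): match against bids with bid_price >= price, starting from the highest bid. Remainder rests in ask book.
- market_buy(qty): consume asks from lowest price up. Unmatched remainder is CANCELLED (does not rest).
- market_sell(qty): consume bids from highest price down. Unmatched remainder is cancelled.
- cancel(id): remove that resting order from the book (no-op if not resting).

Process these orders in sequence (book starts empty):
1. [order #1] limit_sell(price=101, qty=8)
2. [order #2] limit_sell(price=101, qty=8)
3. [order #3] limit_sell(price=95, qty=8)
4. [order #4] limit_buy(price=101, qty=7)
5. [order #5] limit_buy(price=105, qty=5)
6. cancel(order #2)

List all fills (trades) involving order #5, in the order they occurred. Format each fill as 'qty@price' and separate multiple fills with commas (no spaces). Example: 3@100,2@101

After op 1 [order #1] limit_sell(price=101, qty=8): fills=none; bids=[-] asks=[#1:8@101]
After op 2 [order #2] limit_sell(price=101, qty=8): fills=none; bids=[-] asks=[#1:8@101 #2:8@101]
After op 3 [order #3] limit_sell(price=95, qty=8): fills=none; bids=[-] asks=[#3:8@95 #1:8@101 #2:8@101]
After op 4 [order #4] limit_buy(price=101, qty=7): fills=#4x#3:7@95; bids=[-] asks=[#3:1@95 #1:8@101 #2:8@101]
After op 5 [order #5] limit_buy(price=105, qty=5): fills=#5x#3:1@95 #5x#1:4@101; bids=[-] asks=[#1:4@101 #2:8@101]
After op 6 cancel(order #2): fills=none; bids=[-] asks=[#1:4@101]

Answer: 1@95,4@101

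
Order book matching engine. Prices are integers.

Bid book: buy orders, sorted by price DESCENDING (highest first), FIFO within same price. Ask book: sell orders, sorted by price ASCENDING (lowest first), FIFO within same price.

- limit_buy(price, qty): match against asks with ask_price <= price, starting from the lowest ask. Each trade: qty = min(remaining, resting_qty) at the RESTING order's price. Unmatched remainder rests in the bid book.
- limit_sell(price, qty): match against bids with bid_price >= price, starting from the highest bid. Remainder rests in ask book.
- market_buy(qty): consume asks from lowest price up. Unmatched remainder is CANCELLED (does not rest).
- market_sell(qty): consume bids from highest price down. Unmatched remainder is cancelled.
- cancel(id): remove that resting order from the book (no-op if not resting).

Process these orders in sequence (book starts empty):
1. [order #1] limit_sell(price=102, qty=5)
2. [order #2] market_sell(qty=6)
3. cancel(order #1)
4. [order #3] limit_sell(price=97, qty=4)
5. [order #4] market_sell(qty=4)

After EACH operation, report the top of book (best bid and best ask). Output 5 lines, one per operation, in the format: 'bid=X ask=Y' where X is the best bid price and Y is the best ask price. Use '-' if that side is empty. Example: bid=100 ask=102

After op 1 [order #1] limit_sell(price=102, qty=5): fills=none; bids=[-] asks=[#1:5@102]
After op 2 [order #2] market_sell(qty=6): fills=none; bids=[-] asks=[#1:5@102]
After op 3 cancel(order #1): fills=none; bids=[-] asks=[-]
After op 4 [order #3] limit_sell(price=97, qty=4): fills=none; bids=[-] asks=[#3:4@97]
After op 5 [order #4] market_sell(qty=4): fills=none; bids=[-] asks=[#3:4@97]

Answer: bid=- ask=102
bid=- ask=102
bid=- ask=-
bid=- ask=97
bid=- ask=97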